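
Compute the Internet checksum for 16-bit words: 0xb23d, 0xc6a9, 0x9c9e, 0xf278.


Sum all words (with carry folding):
+ 0xb23d = 0xb23d
+ 0xc6a9 = 0x78e7
+ 0x9c9e = 0x1586
+ 0xf278 = 0x07ff
One's complement: ~0x07ff
Checksum = 0xf800


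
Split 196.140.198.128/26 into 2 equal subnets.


New prefix = 26 + 1 = 27
Each subnet has 32 addresses
  196.140.198.128/27
  196.140.198.160/27
Subnets: 196.140.198.128/27, 196.140.198.160/27


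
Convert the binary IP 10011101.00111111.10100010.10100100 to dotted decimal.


10011101 = 157
00111111 = 63
10100010 = 162
10100100 = 164
IP: 157.63.162.164


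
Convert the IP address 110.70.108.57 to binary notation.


110 = 01101110
70 = 01000110
108 = 01101100
57 = 00111001
Binary: 01101110.01000110.01101100.00111001


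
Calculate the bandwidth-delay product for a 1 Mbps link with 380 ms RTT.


BDP = bandwidth * RTT
= 1 Mbps * 380 ms
= 1 * 1e6 * 380 / 1000 bits
= 380000 bits
= 47500 bytes
= 46.3867 KB
BDP = 380000 bits (47500 bytes)


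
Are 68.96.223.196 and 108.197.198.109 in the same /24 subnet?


Mask: 255.255.255.0
68.96.223.196 AND mask = 68.96.223.0
108.197.198.109 AND mask = 108.197.198.0
No, different subnets (68.96.223.0 vs 108.197.198.0)


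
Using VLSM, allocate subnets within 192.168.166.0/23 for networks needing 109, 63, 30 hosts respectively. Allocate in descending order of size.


109 hosts -> /25 (126 usable): 192.168.166.0/25
63 hosts -> /25 (126 usable): 192.168.166.128/25
30 hosts -> /27 (30 usable): 192.168.167.0/27
Allocation: 192.168.166.0/25 (109 hosts, 126 usable); 192.168.166.128/25 (63 hosts, 126 usable); 192.168.167.0/27 (30 hosts, 30 usable)


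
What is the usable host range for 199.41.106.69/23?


Network: 199.41.106.0
Broadcast: 199.41.107.255
First usable = network + 1
Last usable = broadcast - 1
Range: 199.41.106.1 to 199.41.107.254


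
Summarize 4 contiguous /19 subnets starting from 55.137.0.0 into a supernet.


Original prefix: /19
Number of subnets: 4 = 2^2
New prefix = 19 - 2 = 17
Supernet: 55.137.0.0/17


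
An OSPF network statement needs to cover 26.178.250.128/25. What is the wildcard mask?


Subnet mask: 255.255.255.128
Wildcard = 255.255.255.255 - subnet mask
255 - 255 = 0
255 - 255 = 0
255 - 255 = 0
255 - 128 = 127
Wildcard: 0.0.0.127


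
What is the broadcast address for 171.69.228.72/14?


Network: 171.68.0.0/14
Host bits = 18
Set all host bits to 1:
Broadcast: 171.71.255.255


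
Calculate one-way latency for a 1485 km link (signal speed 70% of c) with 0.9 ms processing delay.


Speed = 0.7 * 3e5 km/s = 210000 km/s
Propagation delay = 1485 / 210000 = 0.0071 s = 7.0714 ms
Processing delay = 0.9 ms
Total one-way latency = 7.9714 ms


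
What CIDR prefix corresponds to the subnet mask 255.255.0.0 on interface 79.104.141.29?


Binary: 11111111.11111111.00000000.00000000
Count leading 1s
Prefix: /16


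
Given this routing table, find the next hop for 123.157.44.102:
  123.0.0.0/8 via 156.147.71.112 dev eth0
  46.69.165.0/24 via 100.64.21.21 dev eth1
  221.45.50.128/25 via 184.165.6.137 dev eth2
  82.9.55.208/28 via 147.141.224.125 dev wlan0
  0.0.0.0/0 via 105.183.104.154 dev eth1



Longest prefix match for 123.157.44.102:
  /8 123.0.0.0: MATCH
  /24 46.69.165.0: no
  /25 221.45.50.128: no
  /28 82.9.55.208: no
  /0 0.0.0.0: MATCH
Selected: next-hop 156.147.71.112 via eth0 (matched /8)


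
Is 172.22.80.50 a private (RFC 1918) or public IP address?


RFC 1918 private ranges:
  10.0.0.0/8 (10.0.0.0 - 10.255.255.255)
  172.16.0.0/12 (172.16.0.0 - 172.31.255.255)
  192.168.0.0/16 (192.168.0.0 - 192.168.255.255)
Private (in 172.16.0.0/12)


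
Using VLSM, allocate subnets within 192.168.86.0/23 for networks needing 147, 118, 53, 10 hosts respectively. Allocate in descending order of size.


147 hosts -> /24 (254 usable): 192.168.86.0/24
118 hosts -> /25 (126 usable): 192.168.87.0/25
53 hosts -> /26 (62 usable): 192.168.87.128/26
10 hosts -> /28 (14 usable): 192.168.87.192/28
Allocation: 192.168.86.0/24 (147 hosts, 254 usable); 192.168.87.0/25 (118 hosts, 126 usable); 192.168.87.128/26 (53 hosts, 62 usable); 192.168.87.192/28 (10 hosts, 14 usable)


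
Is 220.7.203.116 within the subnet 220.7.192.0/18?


Subnet network: 220.7.192.0
Test IP AND mask: 220.7.192.0
Yes, 220.7.203.116 is in 220.7.192.0/18


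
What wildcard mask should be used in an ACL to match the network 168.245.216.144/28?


Subnet mask: 255.255.255.240
Wildcard = 255.255.255.255 - subnet mask
255 - 255 = 0
255 - 255 = 0
255 - 255 = 0
255 - 240 = 15
Wildcard: 0.0.0.15


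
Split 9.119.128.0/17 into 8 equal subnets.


New prefix = 17 + 3 = 20
Each subnet has 4096 addresses
  9.119.128.0/20
  9.119.144.0/20
  9.119.160.0/20
  9.119.176.0/20
  9.119.192.0/20
  9.119.208.0/20
  9.119.224.0/20
  9.119.240.0/20
Subnets: 9.119.128.0/20, 9.119.144.0/20, 9.119.160.0/20, 9.119.176.0/20, 9.119.192.0/20, 9.119.208.0/20, 9.119.224.0/20, 9.119.240.0/20


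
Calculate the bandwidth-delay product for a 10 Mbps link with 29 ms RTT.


BDP = bandwidth * RTT
= 10 Mbps * 29 ms
= 10 * 1e6 * 29 / 1000 bits
= 290000 bits
= 36250 bytes
= 35.4004 KB
BDP = 290000 bits (36250 bytes)


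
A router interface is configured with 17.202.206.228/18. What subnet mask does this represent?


/18 means 18 network bits, 14 host bits
Binary: 11111111111111111100000000000000
Mask: 255.255.192.0


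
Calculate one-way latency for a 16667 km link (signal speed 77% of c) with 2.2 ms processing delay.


Speed = 0.77 * 3e5 km/s = 231000 km/s
Propagation delay = 16667 / 231000 = 0.0722 s = 72.1515 ms
Processing delay = 2.2 ms
Total one-way latency = 74.3515 ms


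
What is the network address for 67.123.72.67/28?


IP:   01000011.01111011.01001000.01000011
Mask: 11111111.11111111.11111111.11110000
AND operation:
Net:  01000011.01111011.01001000.01000000
Network: 67.123.72.64/28


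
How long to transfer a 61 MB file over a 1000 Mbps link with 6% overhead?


Effective throughput = 1000 * (1 - 6/100) = 940 Mbps
File size in Mb = 61 * 8 = 488 Mb
Time = 488 / 940
Time = 0.5191 seconds


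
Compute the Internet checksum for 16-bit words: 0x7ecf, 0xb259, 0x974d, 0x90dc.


Sum all words (with carry folding):
+ 0x7ecf = 0x7ecf
+ 0xb259 = 0x3129
+ 0x974d = 0xc876
+ 0x90dc = 0x5953
One's complement: ~0x5953
Checksum = 0xa6ac


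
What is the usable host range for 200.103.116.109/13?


Network: 200.96.0.0
Broadcast: 200.103.255.255
First usable = network + 1
Last usable = broadcast - 1
Range: 200.96.0.1 to 200.103.255.254


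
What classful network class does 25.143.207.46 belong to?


First octet: 25
Binary: 00011001
0xxxxxxx -> Class A (1-126)
Class A, default mask 255.0.0.0 (/8)


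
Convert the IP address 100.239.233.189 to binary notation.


100 = 01100100
239 = 11101111
233 = 11101001
189 = 10111101
Binary: 01100100.11101111.11101001.10111101


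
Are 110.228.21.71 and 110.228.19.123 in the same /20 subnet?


Mask: 255.255.240.0
110.228.21.71 AND mask = 110.228.16.0
110.228.19.123 AND mask = 110.228.16.0
Yes, same subnet (110.228.16.0)


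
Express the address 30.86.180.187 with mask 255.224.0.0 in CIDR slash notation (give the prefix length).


Binary: 11111111.11100000.00000000.00000000
Count leading 1s
Prefix: /11


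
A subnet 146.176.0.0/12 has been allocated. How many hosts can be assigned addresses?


Host bits = 32 - 12 = 20
Total addresses = 2^20 = 1048576
Usable = total - 2 (network and broadcast)
Usable hosts: 1048574


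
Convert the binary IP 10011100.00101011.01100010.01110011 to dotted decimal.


10011100 = 156
00101011 = 43
01100010 = 98
01110011 = 115
IP: 156.43.98.115


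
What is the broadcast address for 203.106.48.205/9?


Network: 203.0.0.0/9
Host bits = 23
Set all host bits to 1:
Broadcast: 203.127.255.255


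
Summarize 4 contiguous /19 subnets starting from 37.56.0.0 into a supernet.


Original prefix: /19
Number of subnets: 4 = 2^2
New prefix = 19 - 2 = 17
Supernet: 37.56.0.0/17


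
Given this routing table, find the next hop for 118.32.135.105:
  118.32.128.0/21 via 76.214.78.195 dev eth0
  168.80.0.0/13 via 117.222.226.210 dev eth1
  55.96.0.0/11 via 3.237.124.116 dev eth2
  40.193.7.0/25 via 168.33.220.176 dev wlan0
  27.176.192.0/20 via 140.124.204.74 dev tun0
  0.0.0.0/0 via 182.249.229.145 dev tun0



Longest prefix match for 118.32.135.105:
  /21 118.32.128.0: MATCH
  /13 168.80.0.0: no
  /11 55.96.0.0: no
  /25 40.193.7.0: no
  /20 27.176.192.0: no
  /0 0.0.0.0: MATCH
Selected: next-hop 76.214.78.195 via eth0 (matched /21)


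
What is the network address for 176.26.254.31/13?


IP:   10110000.00011010.11111110.00011111
Mask: 11111111.11111000.00000000.00000000
AND operation:
Net:  10110000.00011000.00000000.00000000
Network: 176.24.0.0/13


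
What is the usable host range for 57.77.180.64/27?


Network: 57.77.180.64
Broadcast: 57.77.180.95
First usable = network + 1
Last usable = broadcast - 1
Range: 57.77.180.65 to 57.77.180.94


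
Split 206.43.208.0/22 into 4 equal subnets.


New prefix = 22 + 2 = 24
Each subnet has 256 addresses
  206.43.208.0/24
  206.43.209.0/24
  206.43.210.0/24
  206.43.211.0/24
Subnets: 206.43.208.0/24, 206.43.209.0/24, 206.43.210.0/24, 206.43.211.0/24


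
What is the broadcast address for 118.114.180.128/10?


Network: 118.64.0.0/10
Host bits = 22
Set all host bits to 1:
Broadcast: 118.127.255.255


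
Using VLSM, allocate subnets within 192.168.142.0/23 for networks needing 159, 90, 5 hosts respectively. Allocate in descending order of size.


159 hosts -> /24 (254 usable): 192.168.142.0/24
90 hosts -> /25 (126 usable): 192.168.143.0/25
5 hosts -> /29 (6 usable): 192.168.143.128/29
Allocation: 192.168.142.0/24 (159 hosts, 254 usable); 192.168.143.0/25 (90 hosts, 126 usable); 192.168.143.128/29 (5 hosts, 6 usable)


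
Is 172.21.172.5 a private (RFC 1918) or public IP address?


RFC 1918 private ranges:
  10.0.0.0/8 (10.0.0.0 - 10.255.255.255)
  172.16.0.0/12 (172.16.0.0 - 172.31.255.255)
  192.168.0.0/16 (192.168.0.0 - 192.168.255.255)
Private (in 172.16.0.0/12)


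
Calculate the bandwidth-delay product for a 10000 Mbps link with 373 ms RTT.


BDP = bandwidth * RTT
= 10000 Mbps * 373 ms
= 10000 * 1e6 * 373 / 1000 bits
= 3730000000 bits
= 466250000 bytes
= 455322.2656 KB
BDP = 3730000000 bits (466250000 bytes)


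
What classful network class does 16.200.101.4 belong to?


First octet: 16
Binary: 00010000
0xxxxxxx -> Class A (1-126)
Class A, default mask 255.0.0.0 (/8)


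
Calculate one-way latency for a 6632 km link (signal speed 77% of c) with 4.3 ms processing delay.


Speed = 0.77 * 3e5 km/s = 231000 km/s
Propagation delay = 6632 / 231000 = 0.0287 s = 28.71 ms
Processing delay = 4.3 ms
Total one-way latency = 33.01 ms


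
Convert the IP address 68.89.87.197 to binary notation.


68 = 01000100
89 = 01011001
87 = 01010111
197 = 11000101
Binary: 01000100.01011001.01010111.11000101


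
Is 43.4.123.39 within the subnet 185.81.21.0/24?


Subnet network: 185.81.21.0
Test IP AND mask: 43.4.123.0
No, 43.4.123.39 is not in 185.81.21.0/24


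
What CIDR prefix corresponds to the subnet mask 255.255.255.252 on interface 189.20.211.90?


Binary: 11111111.11111111.11111111.11111100
Count leading 1s
Prefix: /30


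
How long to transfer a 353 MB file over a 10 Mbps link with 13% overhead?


Effective throughput = 10 * (1 - 13/100) = 8.7 Mbps
File size in Mb = 353 * 8 = 2824 Mb
Time = 2824 / 8.7
Time = 324.5977 seconds


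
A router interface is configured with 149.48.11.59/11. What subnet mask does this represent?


/11 means 11 network bits, 21 host bits
Binary: 11111111111000000000000000000000
Mask: 255.224.0.0


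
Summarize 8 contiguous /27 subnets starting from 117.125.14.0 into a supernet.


Original prefix: /27
Number of subnets: 8 = 2^3
New prefix = 27 - 3 = 24
Supernet: 117.125.14.0/24


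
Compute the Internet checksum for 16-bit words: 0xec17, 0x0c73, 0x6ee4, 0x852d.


Sum all words (with carry folding):
+ 0xec17 = 0xec17
+ 0x0c73 = 0xf88a
+ 0x6ee4 = 0x676f
+ 0x852d = 0xec9c
One's complement: ~0xec9c
Checksum = 0x1363


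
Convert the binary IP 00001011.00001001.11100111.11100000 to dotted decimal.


00001011 = 11
00001001 = 9
11100111 = 231
11100000 = 224
IP: 11.9.231.224


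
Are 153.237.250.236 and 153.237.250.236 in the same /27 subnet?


Mask: 255.255.255.224
153.237.250.236 AND mask = 153.237.250.224
153.237.250.236 AND mask = 153.237.250.224
Yes, same subnet (153.237.250.224)


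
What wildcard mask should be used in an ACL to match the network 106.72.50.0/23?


Subnet mask: 255.255.254.0
Wildcard = 255.255.255.255 - subnet mask
255 - 255 = 0
255 - 255 = 0
255 - 254 = 1
255 - 0 = 255
Wildcard: 0.0.1.255


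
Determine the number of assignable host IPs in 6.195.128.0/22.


Host bits = 32 - 22 = 10
Total addresses = 2^10 = 1024
Usable = total - 2 (network and broadcast)
Usable hosts: 1022


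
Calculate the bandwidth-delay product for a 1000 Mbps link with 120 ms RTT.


BDP = bandwidth * RTT
= 1000 Mbps * 120 ms
= 1000 * 1e6 * 120 / 1000 bits
= 120000000 bits
= 15000000 bytes
= 14648.4375 KB
BDP = 120000000 bits (15000000 bytes)


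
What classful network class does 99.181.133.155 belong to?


First octet: 99
Binary: 01100011
0xxxxxxx -> Class A (1-126)
Class A, default mask 255.0.0.0 (/8)


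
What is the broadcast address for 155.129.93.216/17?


Network: 155.129.0.0/17
Host bits = 15
Set all host bits to 1:
Broadcast: 155.129.127.255


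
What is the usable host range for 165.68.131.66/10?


Network: 165.64.0.0
Broadcast: 165.127.255.255
First usable = network + 1
Last usable = broadcast - 1
Range: 165.64.0.1 to 165.127.255.254


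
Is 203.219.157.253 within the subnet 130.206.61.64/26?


Subnet network: 130.206.61.64
Test IP AND mask: 203.219.157.192
No, 203.219.157.253 is not in 130.206.61.64/26


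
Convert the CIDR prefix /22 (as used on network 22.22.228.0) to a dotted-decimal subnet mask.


/22 means 22 network bits, 10 host bits
Binary: 11111111111111111111110000000000
Mask: 255.255.252.0


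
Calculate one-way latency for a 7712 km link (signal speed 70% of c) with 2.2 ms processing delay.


Speed = 0.7 * 3e5 km/s = 210000 km/s
Propagation delay = 7712 / 210000 = 0.0367 s = 36.7238 ms
Processing delay = 2.2 ms
Total one-way latency = 38.9238 ms


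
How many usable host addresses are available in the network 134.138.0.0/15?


Host bits = 32 - 15 = 17
Total addresses = 2^17 = 131072
Usable = total - 2 (network and broadcast)
Usable hosts: 131070


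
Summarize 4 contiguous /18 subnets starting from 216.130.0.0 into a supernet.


Original prefix: /18
Number of subnets: 4 = 2^2
New prefix = 18 - 2 = 16
Supernet: 216.130.0.0/16


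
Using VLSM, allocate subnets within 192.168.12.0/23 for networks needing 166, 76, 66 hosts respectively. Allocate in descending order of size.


166 hosts -> /24 (254 usable): 192.168.12.0/24
76 hosts -> /25 (126 usable): 192.168.13.0/25
66 hosts -> /25 (126 usable): 192.168.13.128/25
Allocation: 192.168.12.0/24 (166 hosts, 254 usable); 192.168.13.0/25 (76 hosts, 126 usable); 192.168.13.128/25 (66 hosts, 126 usable)


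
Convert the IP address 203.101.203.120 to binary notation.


203 = 11001011
101 = 01100101
203 = 11001011
120 = 01111000
Binary: 11001011.01100101.11001011.01111000


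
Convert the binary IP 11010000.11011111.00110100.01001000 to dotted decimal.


11010000 = 208
11011111 = 223
00110100 = 52
01001000 = 72
IP: 208.223.52.72


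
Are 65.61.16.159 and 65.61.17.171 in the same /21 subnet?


Mask: 255.255.248.0
65.61.16.159 AND mask = 65.61.16.0
65.61.17.171 AND mask = 65.61.16.0
Yes, same subnet (65.61.16.0)


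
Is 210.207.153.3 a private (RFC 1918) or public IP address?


RFC 1918 private ranges:
  10.0.0.0/8 (10.0.0.0 - 10.255.255.255)
  172.16.0.0/12 (172.16.0.0 - 172.31.255.255)
  192.168.0.0/16 (192.168.0.0 - 192.168.255.255)
Public (not in any RFC 1918 range)


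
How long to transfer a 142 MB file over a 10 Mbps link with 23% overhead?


Effective throughput = 10 * (1 - 23/100) = 7.7 Mbps
File size in Mb = 142 * 8 = 1136 Mb
Time = 1136 / 7.7
Time = 147.5325 seconds


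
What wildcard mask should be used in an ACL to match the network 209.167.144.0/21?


Subnet mask: 255.255.248.0
Wildcard = 255.255.255.255 - subnet mask
255 - 255 = 0
255 - 255 = 0
255 - 248 = 7
255 - 0 = 255
Wildcard: 0.0.7.255


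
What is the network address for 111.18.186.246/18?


IP:   01101111.00010010.10111010.11110110
Mask: 11111111.11111111.11000000.00000000
AND operation:
Net:  01101111.00010010.10000000.00000000
Network: 111.18.128.0/18


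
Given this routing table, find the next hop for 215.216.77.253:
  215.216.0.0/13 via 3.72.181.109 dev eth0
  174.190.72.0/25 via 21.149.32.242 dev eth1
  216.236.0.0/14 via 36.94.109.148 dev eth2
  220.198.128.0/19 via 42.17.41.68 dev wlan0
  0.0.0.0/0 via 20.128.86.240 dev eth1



Longest prefix match for 215.216.77.253:
  /13 215.216.0.0: MATCH
  /25 174.190.72.0: no
  /14 216.236.0.0: no
  /19 220.198.128.0: no
  /0 0.0.0.0: MATCH
Selected: next-hop 3.72.181.109 via eth0 (matched /13)


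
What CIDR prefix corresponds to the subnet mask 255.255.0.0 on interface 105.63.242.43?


Binary: 11111111.11111111.00000000.00000000
Count leading 1s
Prefix: /16


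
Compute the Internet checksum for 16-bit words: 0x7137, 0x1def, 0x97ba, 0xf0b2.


Sum all words (with carry folding):
+ 0x7137 = 0x7137
+ 0x1def = 0x8f26
+ 0x97ba = 0x26e1
+ 0xf0b2 = 0x1794
One's complement: ~0x1794
Checksum = 0xe86b


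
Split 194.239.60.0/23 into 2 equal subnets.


New prefix = 23 + 1 = 24
Each subnet has 256 addresses
  194.239.60.0/24
  194.239.61.0/24
Subnets: 194.239.60.0/24, 194.239.61.0/24


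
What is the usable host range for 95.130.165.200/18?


Network: 95.130.128.0
Broadcast: 95.130.191.255
First usable = network + 1
Last usable = broadcast - 1
Range: 95.130.128.1 to 95.130.191.254


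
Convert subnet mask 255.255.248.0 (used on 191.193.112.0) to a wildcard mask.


Subnet mask: 255.255.248.0
Wildcard = 255.255.255.255 - subnet mask
255 - 255 = 0
255 - 255 = 0
255 - 248 = 7
255 - 0 = 255
Wildcard: 0.0.7.255


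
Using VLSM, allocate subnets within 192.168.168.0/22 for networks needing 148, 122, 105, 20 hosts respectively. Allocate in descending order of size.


148 hosts -> /24 (254 usable): 192.168.168.0/24
122 hosts -> /25 (126 usable): 192.168.169.0/25
105 hosts -> /25 (126 usable): 192.168.169.128/25
20 hosts -> /27 (30 usable): 192.168.170.0/27
Allocation: 192.168.168.0/24 (148 hosts, 254 usable); 192.168.169.0/25 (122 hosts, 126 usable); 192.168.169.128/25 (105 hosts, 126 usable); 192.168.170.0/27 (20 hosts, 30 usable)


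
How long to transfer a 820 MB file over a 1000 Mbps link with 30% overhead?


Effective throughput = 1000 * (1 - 30/100) = 700 Mbps
File size in Mb = 820 * 8 = 6560 Mb
Time = 6560 / 700
Time = 9.3714 seconds


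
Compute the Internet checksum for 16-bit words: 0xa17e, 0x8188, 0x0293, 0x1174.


Sum all words (with carry folding):
+ 0xa17e = 0xa17e
+ 0x8188 = 0x2307
+ 0x0293 = 0x259a
+ 0x1174 = 0x370e
One's complement: ~0x370e
Checksum = 0xc8f1


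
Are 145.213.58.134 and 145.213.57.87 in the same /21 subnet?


Mask: 255.255.248.0
145.213.58.134 AND mask = 145.213.56.0
145.213.57.87 AND mask = 145.213.56.0
Yes, same subnet (145.213.56.0)


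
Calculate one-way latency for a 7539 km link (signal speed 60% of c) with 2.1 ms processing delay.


Speed = 0.6 * 3e5 km/s = 180000 km/s
Propagation delay = 7539 / 180000 = 0.0419 s = 41.8833 ms
Processing delay = 2.1 ms
Total one-way latency = 43.9833 ms


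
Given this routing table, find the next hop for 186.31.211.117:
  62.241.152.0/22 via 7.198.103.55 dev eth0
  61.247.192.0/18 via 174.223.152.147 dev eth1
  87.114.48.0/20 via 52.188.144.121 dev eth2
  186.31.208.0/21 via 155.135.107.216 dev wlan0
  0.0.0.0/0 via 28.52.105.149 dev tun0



Longest prefix match for 186.31.211.117:
  /22 62.241.152.0: no
  /18 61.247.192.0: no
  /20 87.114.48.0: no
  /21 186.31.208.0: MATCH
  /0 0.0.0.0: MATCH
Selected: next-hop 155.135.107.216 via wlan0 (matched /21)


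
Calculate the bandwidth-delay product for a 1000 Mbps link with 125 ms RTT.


BDP = bandwidth * RTT
= 1000 Mbps * 125 ms
= 1000 * 1e6 * 125 / 1000 bits
= 125000000 bits
= 15625000 bytes
= 15258.7891 KB
BDP = 125000000 bits (15625000 bytes)


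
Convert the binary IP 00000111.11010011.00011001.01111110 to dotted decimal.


00000111 = 7
11010011 = 211
00011001 = 25
01111110 = 126
IP: 7.211.25.126


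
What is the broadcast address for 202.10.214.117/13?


Network: 202.8.0.0/13
Host bits = 19
Set all host bits to 1:
Broadcast: 202.15.255.255


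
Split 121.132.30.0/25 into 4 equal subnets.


New prefix = 25 + 2 = 27
Each subnet has 32 addresses
  121.132.30.0/27
  121.132.30.32/27
  121.132.30.64/27
  121.132.30.96/27
Subnets: 121.132.30.0/27, 121.132.30.32/27, 121.132.30.64/27, 121.132.30.96/27


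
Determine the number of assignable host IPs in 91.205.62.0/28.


Host bits = 32 - 28 = 4
Total addresses = 2^4 = 16
Usable = total - 2 (network and broadcast)
Usable hosts: 14


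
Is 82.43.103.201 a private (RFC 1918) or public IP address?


RFC 1918 private ranges:
  10.0.0.0/8 (10.0.0.0 - 10.255.255.255)
  172.16.0.0/12 (172.16.0.0 - 172.31.255.255)
  192.168.0.0/16 (192.168.0.0 - 192.168.255.255)
Public (not in any RFC 1918 range)


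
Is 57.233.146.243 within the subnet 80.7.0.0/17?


Subnet network: 80.7.0.0
Test IP AND mask: 57.233.128.0
No, 57.233.146.243 is not in 80.7.0.0/17


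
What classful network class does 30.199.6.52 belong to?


First octet: 30
Binary: 00011110
0xxxxxxx -> Class A (1-126)
Class A, default mask 255.0.0.0 (/8)


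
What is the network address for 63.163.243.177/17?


IP:   00111111.10100011.11110011.10110001
Mask: 11111111.11111111.10000000.00000000
AND operation:
Net:  00111111.10100011.10000000.00000000
Network: 63.163.128.0/17


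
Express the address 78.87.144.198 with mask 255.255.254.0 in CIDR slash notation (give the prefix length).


Binary: 11111111.11111111.11111110.00000000
Count leading 1s
Prefix: /23


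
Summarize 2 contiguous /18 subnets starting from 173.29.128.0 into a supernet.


Original prefix: /18
Number of subnets: 2 = 2^1
New prefix = 18 - 1 = 17
Supernet: 173.29.128.0/17


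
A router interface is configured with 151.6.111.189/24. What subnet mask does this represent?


/24 means 24 network bits, 8 host bits
Binary: 11111111111111111111111100000000
Mask: 255.255.255.0


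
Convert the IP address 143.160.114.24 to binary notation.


143 = 10001111
160 = 10100000
114 = 01110010
24 = 00011000
Binary: 10001111.10100000.01110010.00011000


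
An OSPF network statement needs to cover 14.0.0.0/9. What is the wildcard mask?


Subnet mask: 255.128.0.0
Wildcard = 255.255.255.255 - subnet mask
255 - 255 = 0
255 - 128 = 127
255 - 0 = 255
255 - 0 = 255
Wildcard: 0.127.255.255


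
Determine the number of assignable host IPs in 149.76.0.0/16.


Host bits = 32 - 16 = 16
Total addresses = 2^16 = 65536
Usable = total - 2 (network and broadcast)
Usable hosts: 65534


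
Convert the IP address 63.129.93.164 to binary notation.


63 = 00111111
129 = 10000001
93 = 01011101
164 = 10100100
Binary: 00111111.10000001.01011101.10100100


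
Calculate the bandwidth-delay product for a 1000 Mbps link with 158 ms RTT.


BDP = bandwidth * RTT
= 1000 Mbps * 158 ms
= 1000 * 1e6 * 158 / 1000 bits
= 158000000 bits
= 19750000 bytes
= 19287.1094 KB
BDP = 158000000 bits (19750000 bytes)


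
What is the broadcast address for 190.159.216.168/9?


Network: 190.128.0.0/9
Host bits = 23
Set all host bits to 1:
Broadcast: 190.255.255.255


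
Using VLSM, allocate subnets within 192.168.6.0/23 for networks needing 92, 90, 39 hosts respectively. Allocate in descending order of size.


92 hosts -> /25 (126 usable): 192.168.6.0/25
90 hosts -> /25 (126 usable): 192.168.6.128/25
39 hosts -> /26 (62 usable): 192.168.7.0/26
Allocation: 192.168.6.0/25 (92 hosts, 126 usable); 192.168.6.128/25 (90 hosts, 126 usable); 192.168.7.0/26 (39 hosts, 62 usable)


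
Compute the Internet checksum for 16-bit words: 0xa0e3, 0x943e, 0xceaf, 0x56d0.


Sum all words (with carry folding):
+ 0xa0e3 = 0xa0e3
+ 0x943e = 0x3522
+ 0xceaf = 0x03d2
+ 0x56d0 = 0x5aa2
One's complement: ~0x5aa2
Checksum = 0xa55d


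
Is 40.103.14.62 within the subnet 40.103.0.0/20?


Subnet network: 40.103.0.0
Test IP AND mask: 40.103.0.0
Yes, 40.103.14.62 is in 40.103.0.0/20


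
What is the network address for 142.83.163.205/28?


IP:   10001110.01010011.10100011.11001101
Mask: 11111111.11111111.11111111.11110000
AND operation:
Net:  10001110.01010011.10100011.11000000
Network: 142.83.163.192/28


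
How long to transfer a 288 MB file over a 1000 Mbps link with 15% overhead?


Effective throughput = 1000 * (1 - 15/100) = 850 Mbps
File size in Mb = 288 * 8 = 2304 Mb
Time = 2304 / 850
Time = 2.7106 seconds


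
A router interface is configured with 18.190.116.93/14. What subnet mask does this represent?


/14 means 14 network bits, 18 host bits
Binary: 11111111111111000000000000000000
Mask: 255.252.0.0


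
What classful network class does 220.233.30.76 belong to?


First octet: 220
Binary: 11011100
110xxxxx -> Class C (192-223)
Class C, default mask 255.255.255.0 (/24)


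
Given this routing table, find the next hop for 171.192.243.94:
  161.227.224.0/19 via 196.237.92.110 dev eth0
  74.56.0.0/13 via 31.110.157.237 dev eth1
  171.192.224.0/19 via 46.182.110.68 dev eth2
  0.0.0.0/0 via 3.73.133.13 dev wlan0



Longest prefix match for 171.192.243.94:
  /19 161.227.224.0: no
  /13 74.56.0.0: no
  /19 171.192.224.0: MATCH
  /0 0.0.0.0: MATCH
Selected: next-hop 46.182.110.68 via eth2 (matched /19)


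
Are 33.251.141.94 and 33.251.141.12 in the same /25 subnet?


Mask: 255.255.255.128
33.251.141.94 AND mask = 33.251.141.0
33.251.141.12 AND mask = 33.251.141.0
Yes, same subnet (33.251.141.0)


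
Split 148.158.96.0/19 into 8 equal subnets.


New prefix = 19 + 3 = 22
Each subnet has 1024 addresses
  148.158.96.0/22
  148.158.100.0/22
  148.158.104.0/22
  148.158.108.0/22
  148.158.112.0/22
  148.158.116.0/22
  148.158.120.0/22
  148.158.124.0/22
Subnets: 148.158.96.0/22, 148.158.100.0/22, 148.158.104.0/22, 148.158.108.0/22, 148.158.112.0/22, 148.158.116.0/22, 148.158.120.0/22, 148.158.124.0/22


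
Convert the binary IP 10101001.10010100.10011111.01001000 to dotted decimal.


10101001 = 169
10010100 = 148
10011111 = 159
01001000 = 72
IP: 169.148.159.72


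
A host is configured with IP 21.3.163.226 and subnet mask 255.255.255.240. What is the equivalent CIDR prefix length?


Binary: 11111111.11111111.11111111.11110000
Count leading 1s
Prefix: /28


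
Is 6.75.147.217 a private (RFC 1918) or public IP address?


RFC 1918 private ranges:
  10.0.0.0/8 (10.0.0.0 - 10.255.255.255)
  172.16.0.0/12 (172.16.0.0 - 172.31.255.255)
  192.168.0.0/16 (192.168.0.0 - 192.168.255.255)
Public (not in any RFC 1918 range)


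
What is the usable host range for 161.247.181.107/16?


Network: 161.247.0.0
Broadcast: 161.247.255.255
First usable = network + 1
Last usable = broadcast - 1
Range: 161.247.0.1 to 161.247.255.254


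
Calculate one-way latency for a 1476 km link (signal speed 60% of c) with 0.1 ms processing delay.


Speed = 0.6 * 3e5 km/s = 180000 km/s
Propagation delay = 1476 / 180000 = 0.0082 s = 8.2 ms
Processing delay = 0.1 ms
Total one-way latency = 8.3 ms


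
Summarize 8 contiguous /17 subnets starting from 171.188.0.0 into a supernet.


Original prefix: /17
Number of subnets: 8 = 2^3
New prefix = 17 - 3 = 14
Supernet: 171.188.0.0/14


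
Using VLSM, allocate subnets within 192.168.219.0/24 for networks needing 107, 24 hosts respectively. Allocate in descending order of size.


107 hosts -> /25 (126 usable): 192.168.219.0/25
24 hosts -> /27 (30 usable): 192.168.219.128/27
Allocation: 192.168.219.0/25 (107 hosts, 126 usable); 192.168.219.128/27 (24 hosts, 30 usable)


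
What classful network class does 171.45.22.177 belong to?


First octet: 171
Binary: 10101011
10xxxxxx -> Class B (128-191)
Class B, default mask 255.255.0.0 (/16)


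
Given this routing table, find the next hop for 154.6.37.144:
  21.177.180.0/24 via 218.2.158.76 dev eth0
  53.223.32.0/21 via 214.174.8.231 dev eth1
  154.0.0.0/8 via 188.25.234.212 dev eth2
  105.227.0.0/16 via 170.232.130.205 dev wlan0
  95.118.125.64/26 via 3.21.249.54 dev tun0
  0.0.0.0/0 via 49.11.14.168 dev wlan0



Longest prefix match for 154.6.37.144:
  /24 21.177.180.0: no
  /21 53.223.32.0: no
  /8 154.0.0.0: MATCH
  /16 105.227.0.0: no
  /26 95.118.125.64: no
  /0 0.0.0.0: MATCH
Selected: next-hop 188.25.234.212 via eth2 (matched /8)


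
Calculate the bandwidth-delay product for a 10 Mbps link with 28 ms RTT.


BDP = bandwidth * RTT
= 10 Mbps * 28 ms
= 10 * 1e6 * 28 / 1000 bits
= 280000 bits
= 35000 bytes
= 34.1797 KB
BDP = 280000 bits (35000 bytes)


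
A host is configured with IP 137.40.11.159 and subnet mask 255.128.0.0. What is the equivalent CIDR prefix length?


Binary: 11111111.10000000.00000000.00000000
Count leading 1s
Prefix: /9


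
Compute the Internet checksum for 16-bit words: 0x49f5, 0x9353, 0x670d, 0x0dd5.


Sum all words (with carry folding):
+ 0x49f5 = 0x49f5
+ 0x9353 = 0xdd48
+ 0x670d = 0x4456
+ 0x0dd5 = 0x522b
One's complement: ~0x522b
Checksum = 0xadd4


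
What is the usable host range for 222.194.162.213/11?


Network: 222.192.0.0
Broadcast: 222.223.255.255
First usable = network + 1
Last usable = broadcast - 1
Range: 222.192.0.1 to 222.223.255.254


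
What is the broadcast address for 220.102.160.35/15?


Network: 220.102.0.0/15
Host bits = 17
Set all host bits to 1:
Broadcast: 220.103.255.255


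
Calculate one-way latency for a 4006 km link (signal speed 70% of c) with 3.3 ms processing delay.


Speed = 0.7 * 3e5 km/s = 210000 km/s
Propagation delay = 4006 / 210000 = 0.0191 s = 19.0762 ms
Processing delay = 3.3 ms
Total one-way latency = 22.3762 ms


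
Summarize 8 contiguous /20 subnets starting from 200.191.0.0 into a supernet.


Original prefix: /20
Number of subnets: 8 = 2^3
New prefix = 20 - 3 = 17
Supernet: 200.191.0.0/17


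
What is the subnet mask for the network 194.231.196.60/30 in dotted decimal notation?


/30 means 30 network bits, 2 host bits
Binary: 11111111111111111111111111111100
Mask: 255.255.255.252


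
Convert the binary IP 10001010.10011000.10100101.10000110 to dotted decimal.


10001010 = 138
10011000 = 152
10100101 = 165
10000110 = 134
IP: 138.152.165.134


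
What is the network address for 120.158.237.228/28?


IP:   01111000.10011110.11101101.11100100
Mask: 11111111.11111111.11111111.11110000
AND operation:
Net:  01111000.10011110.11101101.11100000
Network: 120.158.237.224/28


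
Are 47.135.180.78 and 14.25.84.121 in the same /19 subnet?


Mask: 255.255.224.0
47.135.180.78 AND mask = 47.135.160.0
14.25.84.121 AND mask = 14.25.64.0
No, different subnets (47.135.160.0 vs 14.25.64.0)


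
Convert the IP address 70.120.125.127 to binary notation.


70 = 01000110
120 = 01111000
125 = 01111101
127 = 01111111
Binary: 01000110.01111000.01111101.01111111


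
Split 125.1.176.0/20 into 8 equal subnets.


New prefix = 20 + 3 = 23
Each subnet has 512 addresses
  125.1.176.0/23
  125.1.178.0/23
  125.1.180.0/23
  125.1.182.0/23
  125.1.184.0/23
  125.1.186.0/23
  125.1.188.0/23
  125.1.190.0/23
Subnets: 125.1.176.0/23, 125.1.178.0/23, 125.1.180.0/23, 125.1.182.0/23, 125.1.184.0/23, 125.1.186.0/23, 125.1.188.0/23, 125.1.190.0/23


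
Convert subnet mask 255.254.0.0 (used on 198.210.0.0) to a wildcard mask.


Subnet mask: 255.254.0.0
Wildcard = 255.255.255.255 - subnet mask
255 - 255 = 0
255 - 254 = 1
255 - 0 = 255
255 - 0 = 255
Wildcard: 0.1.255.255


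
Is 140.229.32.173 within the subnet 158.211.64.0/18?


Subnet network: 158.211.64.0
Test IP AND mask: 140.229.0.0
No, 140.229.32.173 is not in 158.211.64.0/18


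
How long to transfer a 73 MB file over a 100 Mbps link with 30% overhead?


Effective throughput = 100 * (1 - 30/100) = 70 Mbps
File size in Mb = 73 * 8 = 584 Mb
Time = 584 / 70
Time = 8.3429 seconds


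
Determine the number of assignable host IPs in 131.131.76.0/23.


Host bits = 32 - 23 = 9
Total addresses = 2^9 = 512
Usable = total - 2 (network and broadcast)
Usable hosts: 510


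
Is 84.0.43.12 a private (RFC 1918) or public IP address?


RFC 1918 private ranges:
  10.0.0.0/8 (10.0.0.0 - 10.255.255.255)
  172.16.0.0/12 (172.16.0.0 - 172.31.255.255)
  192.168.0.0/16 (192.168.0.0 - 192.168.255.255)
Public (not in any RFC 1918 range)


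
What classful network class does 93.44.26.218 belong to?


First octet: 93
Binary: 01011101
0xxxxxxx -> Class A (1-126)
Class A, default mask 255.0.0.0 (/8)


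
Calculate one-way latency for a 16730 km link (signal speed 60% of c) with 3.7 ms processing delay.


Speed = 0.6 * 3e5 km/s = 180000 km/s
Propagation delay = 16730 / 180000 = 0.0929 s = 92.9444 ms
Processing delay = 3.7 ms
Total one-way latency = 96.6444 ms


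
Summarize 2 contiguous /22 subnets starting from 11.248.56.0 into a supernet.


Original prefix: /22
Number of subnets: 2 = 2^1
New prefix = 22 - 1 = 21
Supernet: 11.248.56.0/21


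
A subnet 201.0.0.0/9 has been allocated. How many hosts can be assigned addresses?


Host bits = 32 - 9 = 23
Total addresses = 2^23 = 8388608
Usable = total - 2 (network and broadcast)
Usable hosts: 8388606


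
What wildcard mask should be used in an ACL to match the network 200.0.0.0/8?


Subnet mask: 255.0.0.0
Wildcard = 255.255.255.255 - subnet mask
255 - 255 = 0
255 - 0 = 255
255 - 0 = 255
255 - 0 = 255
Wildcard: 0.255.255.255


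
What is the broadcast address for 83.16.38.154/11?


Network: 83.0.0.0/11
Host bits = 21
Set all host bits to 1:
Broadcast: 83.31.255.255


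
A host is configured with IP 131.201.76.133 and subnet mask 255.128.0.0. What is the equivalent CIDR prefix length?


Binary: 11111111.10000000.00000000.00000000
Count leading 1s
Prefix: /9


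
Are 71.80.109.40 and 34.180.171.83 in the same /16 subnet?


Mask: 255.255.0.0
71.80.109.40 AND mask = 71.80.0.0
34.180.171.83 AND mask = 34.180.0.0
No, different subnets (71.80.0.0 vs 34.180.0.0)


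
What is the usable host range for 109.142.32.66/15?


Network: 109.142.0.0
Broadcast: 109.143.255.255
First usable = network + 1
Last usable = broadcast - 1
Range: 109.142.0.1 to 109.143.255.254


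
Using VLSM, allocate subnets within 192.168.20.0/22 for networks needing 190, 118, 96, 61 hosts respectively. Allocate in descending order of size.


190 hosts -> /24 (254 usable): 192.168.20.0/24
118 hosts -> /25 (126 usable): 192.168.21.0/25
96 hosts -> /25 (126 usable): 192.168.21.128/25
61 hosts -> /26 (62 usable): 192.168.22.0/26
Allocation: 192.168.20.0/24 (190 hosts, 254 usable); 192.168.21.0/25 (118 hosts, 126 usable); 192.168.21.128/25 (96 hosts, 126 usable); 192.168.22.0/26 (61 hosts, 62 usable)


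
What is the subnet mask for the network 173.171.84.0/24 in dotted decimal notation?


/24 means 24 network bits, 8 host bits
Binary: 11111111111111111111111100000000
Mask: 255.255.255.0


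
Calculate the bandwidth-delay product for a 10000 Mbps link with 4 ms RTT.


BDP = bandwidth * RTT
= 10000 Mbps * 4 ms
= 10000 * 1e6 * 4 / 1000 bits
= 40000000 bits
= 5000000 bytes
= 4882.8125 KB
BDP = 40000000 bits (5000000 bytes)


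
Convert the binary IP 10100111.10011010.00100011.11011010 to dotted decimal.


10100111 = 167
10011010 = 154
00100011 = 35
11011010 = 218
IP: 167.154.35.218


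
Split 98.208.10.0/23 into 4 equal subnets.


New prefix = 23 + 2 = 25
Each subnet has 128 addresses
  98.208.10.0/25
  98.208.10.128/25
  98.208.11.0/25
  98.208.11.128/25
Subnets: 98.208.10.0/25, 98.208.10.128/25, 98.208.11.0/25, 98.208.11.128/25


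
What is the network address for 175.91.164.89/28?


IP:   10101111.01011011.10100100.01011001
Mask: 11111111.11111111.11111111.11110000
AND operation:
Net:  10101111.01011011.10100100.01010000
Network: 175.91.164.80/28


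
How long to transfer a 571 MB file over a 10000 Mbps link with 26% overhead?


Effective throughput = 10000 * (1 - 26/100) = 7400 Mbps
File size in Mb = 571 * 8 = 4568 Mb
Time = 4568 / 7400
Time = 0.6173 seconds


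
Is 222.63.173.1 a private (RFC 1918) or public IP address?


RFC 1918 private ranges:
  10.0.0.0/8 (10.0.0.0 - 10.255.255.255)
  172.16.0.0/12 (172.16.0.0 - 172.31.255.255)
  192.168.0.0/16 (192.168.0.0 - 192.168.255.255)
Public (not in any RFC 1918 range)


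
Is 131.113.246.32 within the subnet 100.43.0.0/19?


Subnet network: 100.43.0.0
Test IP AND mask: 131.113.224.0
No, 131.113.246.32 is not in 100.43.0.0/19


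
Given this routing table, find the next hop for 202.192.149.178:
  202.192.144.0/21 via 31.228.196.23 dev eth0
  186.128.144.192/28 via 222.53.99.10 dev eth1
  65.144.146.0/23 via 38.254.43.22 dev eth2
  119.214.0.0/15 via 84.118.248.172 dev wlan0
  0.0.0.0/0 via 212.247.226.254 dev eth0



Longest prefix match for 202.192.149.178:
  /21 202.192.144.0: MATCH
  /28 186.128.144.192: no
  /23 65.144.146.0: no
  /15 119.214.0.0: no
  /0 0.0.0.0: MATCH
Selected: next-hop 31.228.196.23 via eth0 (matched /21)


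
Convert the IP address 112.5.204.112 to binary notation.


112 = 01110000
5 = 00000101
204 = 11001100
112 = 01110000
Binary: 01110000.00000101.11001100.01110000


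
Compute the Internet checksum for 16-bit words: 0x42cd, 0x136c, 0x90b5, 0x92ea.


Sum all words (with carry folding):
+ 0x42cd = 0x42cd
+ 0x136c = 0x5639
+ 0x90b5 = 0xe6ee
+ 0x92ea = 0x79d9
One's complement: ~0x79d9
Checksum = 0x8626


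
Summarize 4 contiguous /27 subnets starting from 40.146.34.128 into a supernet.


Original prefix: /27
Number of subnets: 4 = 2^2
New prefix = 27 - 2 = 25
Supernet: 40.146.34.128/25


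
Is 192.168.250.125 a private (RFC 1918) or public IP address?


RFC 1918 private ranges:
  10.0.0.0/8 (10.0.0.0 - 10.255.255.255)
  172.16.0.0/12 (172.16.0.0 - 172.31.255.255)
  192.168.0.0/16 (192.168.0.0 - 192.168.255.255)
Private (in 192.168.0.0/16)


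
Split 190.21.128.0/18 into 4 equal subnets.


New prefix = 18 + 2 = 20
Each subnet has 4096 addresses
  190.21.128.0/20
  190.21.144.0/20
  190.21.160.0/20
  190.21.176.0/20
Subnets: 190.21.128.0/20, 190.21.144.0/20, 190.21.160.0/20, 190.21.176.0/20


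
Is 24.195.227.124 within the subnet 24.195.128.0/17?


Subnet network: 24.195.128.0
Test IP AND mask: 24.195.128.0
Yes, 24.195.227.124 is in 24.195.128.0/17


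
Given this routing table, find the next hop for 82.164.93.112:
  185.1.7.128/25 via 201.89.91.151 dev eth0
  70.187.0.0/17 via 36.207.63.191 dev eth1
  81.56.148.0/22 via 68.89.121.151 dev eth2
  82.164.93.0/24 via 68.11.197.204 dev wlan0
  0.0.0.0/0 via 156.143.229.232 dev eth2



Longest prefix match for 82.164.93.112:
  /25 185.1.7.128: no
  /17 70.187.0.0: no
  /22 81.56.148.0: no
  /24 82.164.93.0: MATCH
  /0 0.0.0.0: MATCH
Selected: next-hop 68.11.197.204 via wlan0 (matched /24)


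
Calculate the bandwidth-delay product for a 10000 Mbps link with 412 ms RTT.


BDP = bandwidth * RTT
= 10000 Mbps * 412 ms
= 10000 * 1e6 * 412 / 1000 bits
= 4120000000 bits
= 515000000 bytes
= 502929.6875 KB
BDP = 4120000000 bits (515000000 bytes)


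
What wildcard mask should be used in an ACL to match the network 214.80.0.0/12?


Subnet mask: 255.240.0.0
Wildcard = 255.255.255.255 - subnet mask
255 - 255 = 0
255 - 240 = 15
255 - 0 = 255
255 - 0 = 255
Wildcard: 0.15.255.255
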